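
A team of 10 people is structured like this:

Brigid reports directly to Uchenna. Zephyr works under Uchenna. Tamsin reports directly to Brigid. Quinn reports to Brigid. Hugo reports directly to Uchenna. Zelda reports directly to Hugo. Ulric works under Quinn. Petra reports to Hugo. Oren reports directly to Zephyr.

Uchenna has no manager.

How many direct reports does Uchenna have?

Uchenna directly manages Brigid, Zephyr, Hugo. That is 3 direct reports.

3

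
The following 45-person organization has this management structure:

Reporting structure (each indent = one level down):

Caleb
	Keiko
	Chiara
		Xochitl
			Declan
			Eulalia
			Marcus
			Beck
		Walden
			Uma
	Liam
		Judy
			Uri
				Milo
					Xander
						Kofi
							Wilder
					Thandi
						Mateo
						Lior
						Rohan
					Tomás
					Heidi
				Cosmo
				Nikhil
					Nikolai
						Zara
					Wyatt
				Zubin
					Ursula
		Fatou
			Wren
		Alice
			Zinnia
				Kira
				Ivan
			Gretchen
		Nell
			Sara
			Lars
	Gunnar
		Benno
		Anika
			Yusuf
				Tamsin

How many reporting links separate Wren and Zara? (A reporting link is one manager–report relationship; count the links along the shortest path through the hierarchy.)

Wren is 2 levels below Liam, and Zara is 5 levels below Liam (their lowest common manager). The shortest path runs up from Wren to Liam and back down to Zara: 2 + 5 = 7 links.

7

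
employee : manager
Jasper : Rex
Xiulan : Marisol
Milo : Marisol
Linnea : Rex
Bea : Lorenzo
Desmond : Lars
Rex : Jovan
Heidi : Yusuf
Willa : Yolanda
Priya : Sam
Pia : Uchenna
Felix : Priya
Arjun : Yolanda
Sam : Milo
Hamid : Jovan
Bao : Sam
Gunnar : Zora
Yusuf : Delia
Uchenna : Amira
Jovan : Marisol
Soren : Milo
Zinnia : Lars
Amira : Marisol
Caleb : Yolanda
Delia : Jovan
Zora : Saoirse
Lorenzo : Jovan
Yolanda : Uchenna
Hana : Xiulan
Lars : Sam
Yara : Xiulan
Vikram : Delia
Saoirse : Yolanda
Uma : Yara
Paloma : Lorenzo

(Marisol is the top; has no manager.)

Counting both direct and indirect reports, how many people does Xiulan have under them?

Xiulan directly manages Hana, Yara. Hana has no reports. Under Yara: Uma (1). So Xiulan's organization is 2 direct reports plus everyone under them: 1 + 2 = 3.

3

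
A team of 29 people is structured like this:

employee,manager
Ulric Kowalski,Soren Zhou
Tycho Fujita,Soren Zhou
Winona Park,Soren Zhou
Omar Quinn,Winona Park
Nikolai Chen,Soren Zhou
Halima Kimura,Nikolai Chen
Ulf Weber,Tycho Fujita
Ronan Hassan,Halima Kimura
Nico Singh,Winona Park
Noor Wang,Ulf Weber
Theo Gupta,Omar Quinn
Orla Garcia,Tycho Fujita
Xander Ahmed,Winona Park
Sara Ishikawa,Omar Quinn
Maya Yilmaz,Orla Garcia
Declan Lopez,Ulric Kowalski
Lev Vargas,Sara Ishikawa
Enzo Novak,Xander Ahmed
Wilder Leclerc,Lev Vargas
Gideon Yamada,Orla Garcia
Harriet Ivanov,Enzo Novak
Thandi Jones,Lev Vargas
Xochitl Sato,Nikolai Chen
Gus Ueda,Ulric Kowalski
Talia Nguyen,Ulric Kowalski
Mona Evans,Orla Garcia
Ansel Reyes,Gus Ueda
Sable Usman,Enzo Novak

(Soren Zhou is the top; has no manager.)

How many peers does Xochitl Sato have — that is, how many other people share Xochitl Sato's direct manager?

Xochitl Sato reports to Nikolai Chen. Nikolai Chen's other direct reports are Halima Kimura — 1 peer.

1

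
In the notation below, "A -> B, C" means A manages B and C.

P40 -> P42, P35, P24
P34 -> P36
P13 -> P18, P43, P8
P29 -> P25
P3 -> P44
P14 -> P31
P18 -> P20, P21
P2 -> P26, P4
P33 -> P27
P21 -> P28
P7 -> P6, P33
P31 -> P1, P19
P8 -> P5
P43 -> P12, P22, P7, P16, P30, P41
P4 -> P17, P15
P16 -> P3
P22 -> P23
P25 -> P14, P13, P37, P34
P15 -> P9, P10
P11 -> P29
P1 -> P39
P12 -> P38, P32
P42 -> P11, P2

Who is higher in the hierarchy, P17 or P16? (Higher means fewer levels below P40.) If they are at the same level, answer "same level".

P17

P17 is 4 levels below P40; P16 is 7. P17 is higher.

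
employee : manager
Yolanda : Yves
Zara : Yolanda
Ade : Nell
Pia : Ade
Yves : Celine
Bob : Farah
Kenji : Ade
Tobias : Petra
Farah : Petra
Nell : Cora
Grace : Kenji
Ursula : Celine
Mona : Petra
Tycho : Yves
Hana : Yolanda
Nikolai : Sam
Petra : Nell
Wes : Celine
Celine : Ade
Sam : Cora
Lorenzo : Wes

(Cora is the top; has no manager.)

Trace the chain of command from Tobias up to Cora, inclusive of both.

Tobias -> Petra -> Nell -> Cora

Tobias reports to Petra. Petra reports to Nell. Nell reports to Cora. Cora is at the top.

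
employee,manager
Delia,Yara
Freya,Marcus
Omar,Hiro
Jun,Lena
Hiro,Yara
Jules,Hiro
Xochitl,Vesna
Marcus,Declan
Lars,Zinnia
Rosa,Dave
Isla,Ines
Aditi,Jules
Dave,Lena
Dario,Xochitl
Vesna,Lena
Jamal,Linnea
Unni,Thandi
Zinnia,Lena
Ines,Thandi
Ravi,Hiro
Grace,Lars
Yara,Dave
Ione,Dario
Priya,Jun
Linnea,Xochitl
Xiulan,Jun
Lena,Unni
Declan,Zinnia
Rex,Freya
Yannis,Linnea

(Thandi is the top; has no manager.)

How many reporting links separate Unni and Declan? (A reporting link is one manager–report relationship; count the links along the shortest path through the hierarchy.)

Declan is in Unni's organization: the chain from Declan up to Unni is Declan → Zinnia → Lena → Unni, which is 3 links.

3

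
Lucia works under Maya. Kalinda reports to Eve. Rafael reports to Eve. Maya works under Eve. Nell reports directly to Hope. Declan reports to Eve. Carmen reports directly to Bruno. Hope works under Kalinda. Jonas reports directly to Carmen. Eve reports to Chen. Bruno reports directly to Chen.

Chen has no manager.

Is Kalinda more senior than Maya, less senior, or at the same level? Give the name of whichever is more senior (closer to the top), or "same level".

Both Kalinda and Maya are 2 levels below Chen.

same level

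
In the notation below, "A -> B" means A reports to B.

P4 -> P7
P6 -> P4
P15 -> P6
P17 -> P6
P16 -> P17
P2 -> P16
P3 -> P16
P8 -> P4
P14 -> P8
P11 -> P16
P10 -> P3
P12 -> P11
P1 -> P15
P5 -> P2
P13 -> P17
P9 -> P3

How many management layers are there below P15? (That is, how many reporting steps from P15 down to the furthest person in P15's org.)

The longest chain under P15 runs P15 → P1, which is 1 level below P15.

1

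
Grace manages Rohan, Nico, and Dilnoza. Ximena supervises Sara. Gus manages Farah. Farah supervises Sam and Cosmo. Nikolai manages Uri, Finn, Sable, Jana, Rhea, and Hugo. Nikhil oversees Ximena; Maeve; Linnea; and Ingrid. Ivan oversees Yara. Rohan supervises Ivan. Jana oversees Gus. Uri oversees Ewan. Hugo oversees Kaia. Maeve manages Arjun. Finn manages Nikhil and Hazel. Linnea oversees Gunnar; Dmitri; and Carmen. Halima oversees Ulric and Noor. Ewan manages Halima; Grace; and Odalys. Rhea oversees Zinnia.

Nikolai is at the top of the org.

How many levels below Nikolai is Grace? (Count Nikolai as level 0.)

3

Chain from Grace up to Nikolai: Grace → Ewan → Uri → Nikolai. That is 3 steps up, so Grace is 3 levels below Nikolai.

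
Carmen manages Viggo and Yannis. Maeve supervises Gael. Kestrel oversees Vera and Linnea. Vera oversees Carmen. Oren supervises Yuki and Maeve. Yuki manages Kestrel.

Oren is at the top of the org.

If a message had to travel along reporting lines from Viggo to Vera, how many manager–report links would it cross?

Viggo is in Vera's organization: the chain from Viggo up to Vera is Viggo → Carmen → Vera, which is 2 links.

2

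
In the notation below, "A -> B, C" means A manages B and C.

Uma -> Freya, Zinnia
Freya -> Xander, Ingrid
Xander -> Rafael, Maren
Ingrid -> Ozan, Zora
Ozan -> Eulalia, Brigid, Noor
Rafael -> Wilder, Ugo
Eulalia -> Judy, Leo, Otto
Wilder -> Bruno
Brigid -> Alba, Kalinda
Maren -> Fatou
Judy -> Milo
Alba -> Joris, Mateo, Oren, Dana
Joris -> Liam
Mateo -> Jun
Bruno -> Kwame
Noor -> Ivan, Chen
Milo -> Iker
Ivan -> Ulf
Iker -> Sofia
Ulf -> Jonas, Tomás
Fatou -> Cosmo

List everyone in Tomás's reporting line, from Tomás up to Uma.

Tomás reports to Ulf. Ulf reports to Ivan. Ivan reports to Noor. Noor reports to Ozan. Ozan reports to Ingrid. Ingrid reports to Freya. Freya reports to Uma. Uma is at the top.

Tomás -> Ulf -> Ivan -> Noor -> Ozan -> Ingrid -> Freya -> Uma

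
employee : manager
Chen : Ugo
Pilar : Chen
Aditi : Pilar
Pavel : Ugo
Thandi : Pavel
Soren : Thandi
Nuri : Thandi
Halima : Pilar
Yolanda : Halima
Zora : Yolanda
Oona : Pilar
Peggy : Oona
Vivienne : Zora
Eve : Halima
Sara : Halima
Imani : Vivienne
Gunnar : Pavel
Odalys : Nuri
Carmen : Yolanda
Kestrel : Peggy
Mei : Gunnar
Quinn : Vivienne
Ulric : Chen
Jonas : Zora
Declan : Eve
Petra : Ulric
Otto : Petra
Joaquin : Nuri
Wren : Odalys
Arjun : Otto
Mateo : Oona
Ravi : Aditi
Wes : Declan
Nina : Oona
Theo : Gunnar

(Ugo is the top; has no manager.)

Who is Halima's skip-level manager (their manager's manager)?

Halima reports to Pilar, and Pilar reports to Chen. So Halima's skip-level manager is Chen.

Chen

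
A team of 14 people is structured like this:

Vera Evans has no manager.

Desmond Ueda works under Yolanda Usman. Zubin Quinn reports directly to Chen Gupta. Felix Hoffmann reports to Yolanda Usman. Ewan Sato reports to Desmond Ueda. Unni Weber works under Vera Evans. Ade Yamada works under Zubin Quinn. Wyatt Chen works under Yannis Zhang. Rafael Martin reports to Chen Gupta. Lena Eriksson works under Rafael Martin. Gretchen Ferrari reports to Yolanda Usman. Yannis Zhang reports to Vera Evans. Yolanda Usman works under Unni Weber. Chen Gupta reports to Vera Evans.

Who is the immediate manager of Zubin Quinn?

Chen Gupta

Zubin Quinn reports directly to Chen Gupta.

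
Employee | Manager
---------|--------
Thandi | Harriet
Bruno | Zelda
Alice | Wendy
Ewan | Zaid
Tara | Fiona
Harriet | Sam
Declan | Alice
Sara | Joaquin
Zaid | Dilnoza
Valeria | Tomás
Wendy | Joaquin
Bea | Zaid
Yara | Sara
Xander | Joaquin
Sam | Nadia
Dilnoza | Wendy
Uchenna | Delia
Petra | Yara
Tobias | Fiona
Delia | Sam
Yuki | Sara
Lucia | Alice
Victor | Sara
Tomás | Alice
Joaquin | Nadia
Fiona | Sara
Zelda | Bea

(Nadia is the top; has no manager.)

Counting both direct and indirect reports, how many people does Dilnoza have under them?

Dilnoza directly manages Zaid. Under Zaid: Ewan, Bea, Zelda, Bruno (4). That's 5 in total.

5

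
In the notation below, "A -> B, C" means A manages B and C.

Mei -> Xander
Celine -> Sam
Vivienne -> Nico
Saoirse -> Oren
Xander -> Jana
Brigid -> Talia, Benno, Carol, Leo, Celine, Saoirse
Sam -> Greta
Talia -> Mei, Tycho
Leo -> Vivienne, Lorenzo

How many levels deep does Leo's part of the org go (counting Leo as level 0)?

The longest chain under Leo runs Leo → Vivienne → Nico, which is 2 levels below Leo.

2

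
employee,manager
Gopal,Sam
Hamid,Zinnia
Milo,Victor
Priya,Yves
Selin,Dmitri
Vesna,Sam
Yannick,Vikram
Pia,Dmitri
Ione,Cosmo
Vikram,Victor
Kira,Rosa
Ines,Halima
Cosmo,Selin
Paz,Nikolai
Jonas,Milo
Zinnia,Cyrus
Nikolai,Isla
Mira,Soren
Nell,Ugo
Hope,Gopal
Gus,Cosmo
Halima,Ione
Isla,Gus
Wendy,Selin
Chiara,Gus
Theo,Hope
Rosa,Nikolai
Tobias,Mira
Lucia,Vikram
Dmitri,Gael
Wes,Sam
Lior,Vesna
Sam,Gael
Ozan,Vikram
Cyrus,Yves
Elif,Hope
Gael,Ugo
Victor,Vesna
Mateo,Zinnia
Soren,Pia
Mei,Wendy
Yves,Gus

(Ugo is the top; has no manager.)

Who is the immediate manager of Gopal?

Gopal reports directly to Sam.

Sam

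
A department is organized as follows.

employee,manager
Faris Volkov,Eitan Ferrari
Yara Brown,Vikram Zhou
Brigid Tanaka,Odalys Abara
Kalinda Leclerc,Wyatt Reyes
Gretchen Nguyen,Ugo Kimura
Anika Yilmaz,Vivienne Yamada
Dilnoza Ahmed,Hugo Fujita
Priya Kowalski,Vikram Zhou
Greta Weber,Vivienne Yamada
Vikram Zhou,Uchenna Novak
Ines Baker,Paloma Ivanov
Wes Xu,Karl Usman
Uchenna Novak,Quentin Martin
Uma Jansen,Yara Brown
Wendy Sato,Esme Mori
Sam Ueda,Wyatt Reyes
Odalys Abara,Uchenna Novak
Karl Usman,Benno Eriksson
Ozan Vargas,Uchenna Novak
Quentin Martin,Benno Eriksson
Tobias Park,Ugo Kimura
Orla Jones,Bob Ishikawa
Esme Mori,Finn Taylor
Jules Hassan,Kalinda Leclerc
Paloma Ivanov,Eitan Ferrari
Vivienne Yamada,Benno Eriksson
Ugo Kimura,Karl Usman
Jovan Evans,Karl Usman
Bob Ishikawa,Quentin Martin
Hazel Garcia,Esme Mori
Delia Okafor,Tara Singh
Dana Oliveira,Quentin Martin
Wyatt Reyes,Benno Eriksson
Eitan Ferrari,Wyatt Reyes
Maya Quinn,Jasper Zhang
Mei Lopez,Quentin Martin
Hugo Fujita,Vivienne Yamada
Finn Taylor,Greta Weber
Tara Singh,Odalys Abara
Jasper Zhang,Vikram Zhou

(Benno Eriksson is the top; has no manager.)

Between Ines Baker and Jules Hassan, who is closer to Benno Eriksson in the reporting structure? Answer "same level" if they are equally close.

Ines Baker is 4 levels below Benno Eriksson; Jules Hassan is 3. Jules Hassan is higher.

Jules Hassan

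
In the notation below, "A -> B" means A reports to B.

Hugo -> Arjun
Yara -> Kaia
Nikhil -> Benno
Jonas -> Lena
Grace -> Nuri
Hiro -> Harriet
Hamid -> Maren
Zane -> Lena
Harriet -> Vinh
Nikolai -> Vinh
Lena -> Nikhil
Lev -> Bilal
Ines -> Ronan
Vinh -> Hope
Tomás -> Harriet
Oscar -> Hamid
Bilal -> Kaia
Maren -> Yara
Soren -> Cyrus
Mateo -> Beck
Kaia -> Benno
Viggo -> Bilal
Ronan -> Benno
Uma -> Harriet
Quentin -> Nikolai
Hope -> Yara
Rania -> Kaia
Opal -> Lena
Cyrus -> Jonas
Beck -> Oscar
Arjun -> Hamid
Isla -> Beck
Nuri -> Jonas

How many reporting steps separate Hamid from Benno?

Chain from Hamid up to Benno: Hamid → Maren → Yara → Kaia → Benno. That is 4 steps up, so Hamid is 4 levels below Benno.

4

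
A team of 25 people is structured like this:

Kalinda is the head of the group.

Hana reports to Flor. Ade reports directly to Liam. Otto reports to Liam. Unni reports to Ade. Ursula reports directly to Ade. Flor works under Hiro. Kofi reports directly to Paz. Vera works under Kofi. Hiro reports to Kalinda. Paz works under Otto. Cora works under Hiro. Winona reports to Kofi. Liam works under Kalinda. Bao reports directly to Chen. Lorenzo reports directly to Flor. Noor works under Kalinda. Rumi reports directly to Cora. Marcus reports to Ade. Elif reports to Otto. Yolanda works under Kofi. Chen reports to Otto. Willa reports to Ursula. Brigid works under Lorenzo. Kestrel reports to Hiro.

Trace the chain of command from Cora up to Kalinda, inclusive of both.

Cora reports to Hiro. Hiro reports to Kalinda. Kalinda is at the top.

Cora -> Hiro -> Kalinda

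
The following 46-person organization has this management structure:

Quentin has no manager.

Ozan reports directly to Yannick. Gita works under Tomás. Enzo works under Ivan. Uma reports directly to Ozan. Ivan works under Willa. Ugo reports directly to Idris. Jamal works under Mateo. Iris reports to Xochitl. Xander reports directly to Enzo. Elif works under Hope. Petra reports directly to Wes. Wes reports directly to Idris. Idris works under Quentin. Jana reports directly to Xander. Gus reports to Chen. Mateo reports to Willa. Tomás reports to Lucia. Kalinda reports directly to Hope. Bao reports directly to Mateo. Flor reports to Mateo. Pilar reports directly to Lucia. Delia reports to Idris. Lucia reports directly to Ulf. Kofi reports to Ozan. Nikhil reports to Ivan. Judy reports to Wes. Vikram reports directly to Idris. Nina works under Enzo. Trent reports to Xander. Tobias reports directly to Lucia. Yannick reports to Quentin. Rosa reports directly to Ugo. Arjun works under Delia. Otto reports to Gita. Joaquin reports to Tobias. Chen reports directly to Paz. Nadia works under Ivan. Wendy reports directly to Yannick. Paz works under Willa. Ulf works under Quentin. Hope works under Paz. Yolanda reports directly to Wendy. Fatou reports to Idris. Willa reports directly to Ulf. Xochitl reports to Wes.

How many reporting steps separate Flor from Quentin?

Chain from Flor up to Quentin: Flor → Mateo → Willa → Ulf → Quentin. That is 4 steps up, so Flor is 4 levels below Quentin.

4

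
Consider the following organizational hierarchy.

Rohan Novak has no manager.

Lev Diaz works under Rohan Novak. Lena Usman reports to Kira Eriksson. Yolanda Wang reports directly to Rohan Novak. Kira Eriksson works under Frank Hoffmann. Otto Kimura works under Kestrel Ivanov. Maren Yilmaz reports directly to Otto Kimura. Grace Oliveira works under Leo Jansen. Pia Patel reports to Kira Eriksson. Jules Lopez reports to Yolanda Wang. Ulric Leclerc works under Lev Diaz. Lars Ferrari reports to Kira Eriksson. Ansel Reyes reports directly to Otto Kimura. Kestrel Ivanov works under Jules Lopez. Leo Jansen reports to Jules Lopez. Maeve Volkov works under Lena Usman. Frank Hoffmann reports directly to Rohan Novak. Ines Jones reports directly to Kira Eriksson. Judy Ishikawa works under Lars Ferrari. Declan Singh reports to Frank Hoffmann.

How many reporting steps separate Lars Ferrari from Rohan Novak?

3

Chain from Lars Ferrari up to Rohan Novak: Lars Ferrari → Kira Eriksson → Frank Hoffmann → Rohan Novak. That is 3 steps up, so Lars Ferrari is 3 levels below Rohan Novak.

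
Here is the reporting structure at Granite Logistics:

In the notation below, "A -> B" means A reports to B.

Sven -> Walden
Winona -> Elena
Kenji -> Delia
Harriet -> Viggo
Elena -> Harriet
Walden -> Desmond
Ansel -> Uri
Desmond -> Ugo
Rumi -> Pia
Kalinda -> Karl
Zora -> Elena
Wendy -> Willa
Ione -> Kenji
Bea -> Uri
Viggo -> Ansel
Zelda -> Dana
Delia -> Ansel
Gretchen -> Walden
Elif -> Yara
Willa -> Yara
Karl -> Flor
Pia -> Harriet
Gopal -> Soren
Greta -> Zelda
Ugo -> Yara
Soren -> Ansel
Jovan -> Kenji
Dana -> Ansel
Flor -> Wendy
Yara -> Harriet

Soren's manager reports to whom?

Uri

Soren reports to Ansel, and Ansel reports to Uri. So Soren's skip-level manager is Uri.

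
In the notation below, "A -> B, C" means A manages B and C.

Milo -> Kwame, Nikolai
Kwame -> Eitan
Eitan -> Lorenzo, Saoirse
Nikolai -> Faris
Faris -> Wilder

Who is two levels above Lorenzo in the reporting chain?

Kwame

Lorenzo reports to Eitan, and Eitan reports to Kwame. So Lorenzo's skip-level manager is Kwame.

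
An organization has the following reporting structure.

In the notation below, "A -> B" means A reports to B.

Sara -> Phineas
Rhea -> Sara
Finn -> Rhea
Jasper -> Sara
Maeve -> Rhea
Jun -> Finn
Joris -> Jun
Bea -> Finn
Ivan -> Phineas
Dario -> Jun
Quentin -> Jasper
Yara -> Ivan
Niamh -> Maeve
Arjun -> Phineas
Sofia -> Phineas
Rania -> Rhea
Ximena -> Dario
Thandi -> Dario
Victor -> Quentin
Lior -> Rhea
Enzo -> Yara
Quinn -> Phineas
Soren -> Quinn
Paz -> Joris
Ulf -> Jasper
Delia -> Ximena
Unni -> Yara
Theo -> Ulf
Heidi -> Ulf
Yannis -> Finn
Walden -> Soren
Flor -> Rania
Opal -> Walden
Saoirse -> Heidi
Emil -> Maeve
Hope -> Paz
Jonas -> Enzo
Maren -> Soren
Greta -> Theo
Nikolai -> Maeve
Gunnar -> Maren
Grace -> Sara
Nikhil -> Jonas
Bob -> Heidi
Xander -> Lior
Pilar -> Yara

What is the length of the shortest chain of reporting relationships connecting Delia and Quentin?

Delia is 6 levels below Sara, and Quentin is 2 levels below Sara (their lowest common manager). The shortest path runs up from Delia to Sara and back down to Quentin: 6 + 2 = 8 links.

8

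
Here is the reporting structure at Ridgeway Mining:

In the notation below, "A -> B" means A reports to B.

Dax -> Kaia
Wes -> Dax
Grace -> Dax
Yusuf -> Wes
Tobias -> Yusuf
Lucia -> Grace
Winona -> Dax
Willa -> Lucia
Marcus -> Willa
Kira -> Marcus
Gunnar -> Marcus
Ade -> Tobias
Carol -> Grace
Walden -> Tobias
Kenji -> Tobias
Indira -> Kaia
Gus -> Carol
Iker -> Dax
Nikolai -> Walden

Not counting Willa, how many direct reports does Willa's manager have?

Willa reports to Lucia, and Lucia has no other direct reports. Willa has 0 peers.

0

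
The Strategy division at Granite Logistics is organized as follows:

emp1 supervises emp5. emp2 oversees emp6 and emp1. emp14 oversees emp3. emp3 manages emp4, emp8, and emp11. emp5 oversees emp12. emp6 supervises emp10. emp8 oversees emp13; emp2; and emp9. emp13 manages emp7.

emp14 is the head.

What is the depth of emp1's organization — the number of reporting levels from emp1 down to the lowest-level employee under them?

2

The longest chain under emp1 runs emp1 → emp5 → emp12, which is 2 levels below emp1.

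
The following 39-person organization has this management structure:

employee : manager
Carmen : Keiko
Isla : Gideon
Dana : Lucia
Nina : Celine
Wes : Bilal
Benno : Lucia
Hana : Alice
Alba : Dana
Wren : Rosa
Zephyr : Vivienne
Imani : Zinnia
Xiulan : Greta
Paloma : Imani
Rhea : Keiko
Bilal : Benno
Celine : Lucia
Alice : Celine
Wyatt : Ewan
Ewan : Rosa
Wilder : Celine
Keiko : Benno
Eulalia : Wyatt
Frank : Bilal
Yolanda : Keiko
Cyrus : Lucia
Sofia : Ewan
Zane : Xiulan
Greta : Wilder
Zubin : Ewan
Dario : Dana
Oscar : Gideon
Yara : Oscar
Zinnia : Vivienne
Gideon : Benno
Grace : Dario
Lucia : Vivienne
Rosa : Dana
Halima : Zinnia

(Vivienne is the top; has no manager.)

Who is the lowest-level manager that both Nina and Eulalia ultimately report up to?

Lucia

Nina's chain of managers is Celine, Lucia, Vivienne. Eulalia's chain of managers is Wyatt, Ewan, Rosa, Dana, Lucia, Vivienne. The first manager that appears in both chains is Lucia.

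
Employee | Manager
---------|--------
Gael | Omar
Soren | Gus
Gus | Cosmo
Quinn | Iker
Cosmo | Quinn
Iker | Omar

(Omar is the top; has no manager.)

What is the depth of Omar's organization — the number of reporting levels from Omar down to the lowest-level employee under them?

The longest chain under Omar runs Omar → Iker → Quinn → Cosmo → Gus → Soren, which is 5 levels below Omar.

5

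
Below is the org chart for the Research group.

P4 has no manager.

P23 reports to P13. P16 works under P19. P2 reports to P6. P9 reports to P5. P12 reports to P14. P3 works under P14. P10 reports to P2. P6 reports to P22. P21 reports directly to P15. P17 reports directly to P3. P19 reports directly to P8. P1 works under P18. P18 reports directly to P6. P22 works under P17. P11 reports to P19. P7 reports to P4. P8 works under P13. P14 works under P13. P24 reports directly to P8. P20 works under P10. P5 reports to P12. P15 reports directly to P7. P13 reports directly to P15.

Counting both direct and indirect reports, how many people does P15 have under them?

21

P15 directly manages P13, P21. Under P13: P23, P8, P24, P19, P11, P16, P14, P3, P17, P22, P6, P2, P10, P20, P18, P1, P12, P5, P9 (19). P21 has no reports. So P15's organization is 2 direct reports plus everyone under them: 20 + 1 = 21.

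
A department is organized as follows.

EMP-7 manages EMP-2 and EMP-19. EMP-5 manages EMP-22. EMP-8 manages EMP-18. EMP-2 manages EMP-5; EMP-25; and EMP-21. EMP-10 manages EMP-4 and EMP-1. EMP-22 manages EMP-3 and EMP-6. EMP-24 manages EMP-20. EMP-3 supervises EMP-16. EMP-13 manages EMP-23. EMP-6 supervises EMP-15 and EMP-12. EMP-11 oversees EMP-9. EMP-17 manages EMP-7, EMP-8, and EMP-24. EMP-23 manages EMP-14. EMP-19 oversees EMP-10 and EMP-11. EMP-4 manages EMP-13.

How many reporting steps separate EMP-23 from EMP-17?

Chain from EMP-23 up to EMP-17: EMP-23 → EMP-13 → EMP-4 → EMP-10 → EMP-19 → EMP-7 → EMP-17. That is 6 steps up, so EMP-23 is 6 levels below EMP-17.

6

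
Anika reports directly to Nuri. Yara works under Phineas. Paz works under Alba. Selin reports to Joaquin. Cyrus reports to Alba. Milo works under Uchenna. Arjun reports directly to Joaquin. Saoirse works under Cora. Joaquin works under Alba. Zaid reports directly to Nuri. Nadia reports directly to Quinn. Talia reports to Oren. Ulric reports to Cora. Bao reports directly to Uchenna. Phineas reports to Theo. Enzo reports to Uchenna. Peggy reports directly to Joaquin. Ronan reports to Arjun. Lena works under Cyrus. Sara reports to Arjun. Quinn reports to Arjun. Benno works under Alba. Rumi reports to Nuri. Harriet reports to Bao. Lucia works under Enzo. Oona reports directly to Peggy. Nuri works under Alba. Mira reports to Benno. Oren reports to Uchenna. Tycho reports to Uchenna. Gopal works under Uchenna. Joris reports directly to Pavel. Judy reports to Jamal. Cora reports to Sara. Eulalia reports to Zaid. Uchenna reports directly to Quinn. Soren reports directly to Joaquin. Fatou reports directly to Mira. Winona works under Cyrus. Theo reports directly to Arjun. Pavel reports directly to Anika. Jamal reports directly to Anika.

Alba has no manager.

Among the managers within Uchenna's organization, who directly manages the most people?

Uchenna

Direct-report counts within Uchenna's organization: Uchenna has 6; Bao has 1; Oren has 1; Enzo has 1. The largest is 6, held by Uchenna.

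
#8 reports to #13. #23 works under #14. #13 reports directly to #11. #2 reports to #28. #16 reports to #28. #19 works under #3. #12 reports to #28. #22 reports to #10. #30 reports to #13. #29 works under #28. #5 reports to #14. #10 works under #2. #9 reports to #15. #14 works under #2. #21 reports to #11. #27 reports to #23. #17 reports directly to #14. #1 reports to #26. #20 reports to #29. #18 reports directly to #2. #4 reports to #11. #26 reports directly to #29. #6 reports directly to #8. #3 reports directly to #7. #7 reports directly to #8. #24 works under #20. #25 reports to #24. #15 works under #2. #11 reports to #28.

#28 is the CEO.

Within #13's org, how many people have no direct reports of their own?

3

The people in #13's organization with no one reporting to them are #30, #6, #19. That is 3.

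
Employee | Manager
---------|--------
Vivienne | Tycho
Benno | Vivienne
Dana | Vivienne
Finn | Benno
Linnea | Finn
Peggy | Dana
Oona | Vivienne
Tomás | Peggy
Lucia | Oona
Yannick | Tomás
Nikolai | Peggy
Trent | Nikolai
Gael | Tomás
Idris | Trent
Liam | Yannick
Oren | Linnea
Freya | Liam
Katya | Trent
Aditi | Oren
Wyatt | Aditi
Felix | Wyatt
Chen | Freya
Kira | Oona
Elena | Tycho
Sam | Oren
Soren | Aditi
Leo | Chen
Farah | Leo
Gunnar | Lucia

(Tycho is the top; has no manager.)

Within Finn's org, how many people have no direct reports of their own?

3

The people in Finn's organization with no one reporting to them are Sam, Soren, Felix. That is 3.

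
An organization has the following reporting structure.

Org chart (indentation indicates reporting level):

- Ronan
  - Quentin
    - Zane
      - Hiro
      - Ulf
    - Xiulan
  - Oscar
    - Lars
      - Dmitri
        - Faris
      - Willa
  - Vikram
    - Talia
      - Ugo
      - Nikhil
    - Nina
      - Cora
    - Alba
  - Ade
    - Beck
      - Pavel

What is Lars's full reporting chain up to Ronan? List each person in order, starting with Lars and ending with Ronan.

Lars reports to Oscar. Oscar reports to Ronan. Ronan is at the top.

Lars -> Oscar -> Ronan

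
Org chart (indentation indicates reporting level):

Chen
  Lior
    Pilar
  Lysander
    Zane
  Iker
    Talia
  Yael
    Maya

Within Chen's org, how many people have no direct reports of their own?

4

The people in Chen's organization with no one reporting to them are Maya, Talia, Zane, Pilar. That is 4.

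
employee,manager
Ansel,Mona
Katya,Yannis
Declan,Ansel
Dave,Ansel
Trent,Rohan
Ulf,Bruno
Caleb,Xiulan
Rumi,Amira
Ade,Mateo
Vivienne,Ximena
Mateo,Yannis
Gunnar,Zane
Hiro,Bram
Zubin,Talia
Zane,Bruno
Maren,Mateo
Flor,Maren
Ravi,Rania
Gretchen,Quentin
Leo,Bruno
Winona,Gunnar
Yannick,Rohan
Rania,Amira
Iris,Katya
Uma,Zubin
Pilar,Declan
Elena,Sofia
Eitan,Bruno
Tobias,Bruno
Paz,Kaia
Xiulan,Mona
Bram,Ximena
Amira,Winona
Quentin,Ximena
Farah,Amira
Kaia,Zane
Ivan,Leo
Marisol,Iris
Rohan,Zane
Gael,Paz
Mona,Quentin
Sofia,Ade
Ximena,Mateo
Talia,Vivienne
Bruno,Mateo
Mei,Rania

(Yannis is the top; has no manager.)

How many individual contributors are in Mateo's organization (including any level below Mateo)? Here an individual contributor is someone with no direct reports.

The people in Mateo's organization with no one reporting to them are Flor, Elena, Ulf, Ivan, Tobias, Eitan, Gael, Rumi, Farah, Ravi, Mei, Trent, Yannick, Uma, Hiro, Gretchen, Caleb, Dave, Pilar. That is 19.

19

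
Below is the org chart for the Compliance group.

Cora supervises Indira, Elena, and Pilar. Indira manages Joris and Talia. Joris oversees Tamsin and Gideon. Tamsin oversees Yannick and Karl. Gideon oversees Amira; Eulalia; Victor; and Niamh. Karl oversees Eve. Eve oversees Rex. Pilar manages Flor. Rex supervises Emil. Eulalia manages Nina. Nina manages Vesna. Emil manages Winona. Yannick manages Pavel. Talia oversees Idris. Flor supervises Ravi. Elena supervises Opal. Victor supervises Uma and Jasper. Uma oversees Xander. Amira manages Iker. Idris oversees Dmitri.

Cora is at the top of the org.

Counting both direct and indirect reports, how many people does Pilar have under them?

2

Pilar directly manages Flor. Under Flor: Ravi (1). That's 2 in total.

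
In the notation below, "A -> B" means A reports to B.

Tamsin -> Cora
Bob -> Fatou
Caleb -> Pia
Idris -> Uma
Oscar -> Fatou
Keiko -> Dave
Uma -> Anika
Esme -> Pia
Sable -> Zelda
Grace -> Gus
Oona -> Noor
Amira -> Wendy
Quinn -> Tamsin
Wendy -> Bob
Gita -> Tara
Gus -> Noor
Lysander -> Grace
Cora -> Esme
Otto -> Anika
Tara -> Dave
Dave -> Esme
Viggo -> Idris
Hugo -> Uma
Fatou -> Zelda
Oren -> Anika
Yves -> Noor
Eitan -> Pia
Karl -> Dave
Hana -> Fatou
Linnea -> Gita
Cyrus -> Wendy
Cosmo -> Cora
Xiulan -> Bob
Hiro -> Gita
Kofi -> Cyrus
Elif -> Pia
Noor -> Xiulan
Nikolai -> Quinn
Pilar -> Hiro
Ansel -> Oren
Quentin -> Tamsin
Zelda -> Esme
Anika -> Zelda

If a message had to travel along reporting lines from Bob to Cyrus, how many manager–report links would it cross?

2

Cyrus is in Bob's organization: the chain from Cyrus up to Bob is Cyrus → Wendy → Bob, which is 2 links.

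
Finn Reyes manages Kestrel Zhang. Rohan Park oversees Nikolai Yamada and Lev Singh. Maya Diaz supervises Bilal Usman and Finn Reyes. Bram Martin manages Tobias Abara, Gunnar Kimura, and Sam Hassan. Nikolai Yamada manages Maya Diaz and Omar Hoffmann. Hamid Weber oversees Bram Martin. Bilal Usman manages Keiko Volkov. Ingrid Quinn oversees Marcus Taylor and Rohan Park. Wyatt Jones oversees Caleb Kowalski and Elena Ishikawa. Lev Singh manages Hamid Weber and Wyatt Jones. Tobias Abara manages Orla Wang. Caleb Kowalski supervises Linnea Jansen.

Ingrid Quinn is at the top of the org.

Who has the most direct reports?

Direct-report counts: Ingrid Quinn has 2; Rohan Park has 2; Lev Singh has 2; Wyatt Jones has 2; Caleb Kowalski has 1; Hamid Weber has 1; Bram Martin has 3; Tobias Abara has 1; Nikolai Yamada has 2; Maya Diaz has 2; Finn Reyes has 1; Bilal Usman has 1. The largest is 3, held by Bram Martin.

Bram Martin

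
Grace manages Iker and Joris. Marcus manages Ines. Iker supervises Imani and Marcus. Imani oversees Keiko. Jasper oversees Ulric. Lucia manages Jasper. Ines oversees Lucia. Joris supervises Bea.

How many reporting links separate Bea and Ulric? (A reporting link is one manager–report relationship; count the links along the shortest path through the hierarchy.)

Bea is 2 levels below Grace, and Ulric is 6 levels below Grace (their lowest common manager). The shortest path runs up from Bea to Grace and back down to Ulric: 2 + 6 = 8 links.

8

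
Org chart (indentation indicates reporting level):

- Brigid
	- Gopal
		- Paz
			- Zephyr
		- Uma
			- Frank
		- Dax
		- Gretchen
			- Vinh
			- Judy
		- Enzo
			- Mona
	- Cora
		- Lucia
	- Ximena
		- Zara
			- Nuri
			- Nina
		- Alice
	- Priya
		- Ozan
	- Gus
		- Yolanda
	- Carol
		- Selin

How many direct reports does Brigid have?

6

Brigid directly manages Gopal, Cora, Ximena, Priya, Gus, Carol. That is 6 direct reports.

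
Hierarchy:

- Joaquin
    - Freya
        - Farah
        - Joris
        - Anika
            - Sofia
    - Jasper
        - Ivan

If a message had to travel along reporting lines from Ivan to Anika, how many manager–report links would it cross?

4

Ivan is 2 levels below Joaquin, and Anika is 2 levels below Joaquin (their lowest common manager). The shortest path runs up from Ivan to Joaquin and back down to Anika: 2 + 2 = 4 links.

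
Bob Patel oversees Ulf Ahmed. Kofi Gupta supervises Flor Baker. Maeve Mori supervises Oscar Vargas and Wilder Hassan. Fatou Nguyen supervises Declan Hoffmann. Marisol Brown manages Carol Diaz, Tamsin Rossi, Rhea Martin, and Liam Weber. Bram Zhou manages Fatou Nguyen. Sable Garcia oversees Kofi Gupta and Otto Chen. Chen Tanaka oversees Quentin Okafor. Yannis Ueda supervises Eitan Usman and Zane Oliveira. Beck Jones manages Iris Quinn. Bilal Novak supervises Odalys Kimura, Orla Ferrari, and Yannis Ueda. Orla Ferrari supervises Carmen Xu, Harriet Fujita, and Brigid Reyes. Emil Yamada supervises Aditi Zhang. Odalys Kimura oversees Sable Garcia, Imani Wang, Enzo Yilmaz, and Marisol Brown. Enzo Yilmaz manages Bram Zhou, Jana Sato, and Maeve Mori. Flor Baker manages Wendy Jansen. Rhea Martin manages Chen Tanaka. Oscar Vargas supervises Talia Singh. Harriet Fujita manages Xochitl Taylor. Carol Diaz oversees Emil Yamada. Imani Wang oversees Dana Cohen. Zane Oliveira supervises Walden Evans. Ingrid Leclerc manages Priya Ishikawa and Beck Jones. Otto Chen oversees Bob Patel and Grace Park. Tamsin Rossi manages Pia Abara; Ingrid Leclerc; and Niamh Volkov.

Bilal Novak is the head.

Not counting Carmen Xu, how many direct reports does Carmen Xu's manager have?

2

Carmen Xu reports to Orla Ferrari. Orla Ferrari's other direct reports are Harriet Fujita, Brigid Reyes — 2 peers.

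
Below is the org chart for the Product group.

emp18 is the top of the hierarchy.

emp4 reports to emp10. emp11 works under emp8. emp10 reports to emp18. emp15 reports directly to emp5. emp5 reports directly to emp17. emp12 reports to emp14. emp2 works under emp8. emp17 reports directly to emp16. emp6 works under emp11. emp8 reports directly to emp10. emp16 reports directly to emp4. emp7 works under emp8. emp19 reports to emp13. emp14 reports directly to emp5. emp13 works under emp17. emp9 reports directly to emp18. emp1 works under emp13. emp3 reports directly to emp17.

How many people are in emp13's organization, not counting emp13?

2

emp13 directly manages emp19, emp1. emp19 has no reports. emp1 has no reports. So emp13's organization is 2 direct reports plus everyone under them: 1 + 1 = 2.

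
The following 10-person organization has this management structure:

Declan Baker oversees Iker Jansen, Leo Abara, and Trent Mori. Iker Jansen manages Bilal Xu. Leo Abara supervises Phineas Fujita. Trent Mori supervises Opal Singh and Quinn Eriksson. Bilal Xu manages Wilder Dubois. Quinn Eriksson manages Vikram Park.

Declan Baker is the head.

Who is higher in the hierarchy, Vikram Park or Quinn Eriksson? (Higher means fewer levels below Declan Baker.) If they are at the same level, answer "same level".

Vikram Park is 3 levels below Declan Baker; Quinn Eriksson is 2. Quinn Eriksson is higher.

Quinn Eriksson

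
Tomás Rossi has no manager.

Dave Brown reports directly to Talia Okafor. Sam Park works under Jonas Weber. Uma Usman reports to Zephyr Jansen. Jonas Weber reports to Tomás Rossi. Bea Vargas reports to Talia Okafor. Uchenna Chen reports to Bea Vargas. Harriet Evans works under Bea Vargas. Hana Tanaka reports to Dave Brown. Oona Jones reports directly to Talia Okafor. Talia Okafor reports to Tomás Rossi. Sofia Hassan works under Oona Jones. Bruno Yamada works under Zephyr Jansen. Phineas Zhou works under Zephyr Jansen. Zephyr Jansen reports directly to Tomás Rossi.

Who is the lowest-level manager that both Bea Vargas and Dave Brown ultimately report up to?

Talia Okafor

Bea Vargas's chain of managers is Talia Okafor, Tomás Rossi. Dave Brown's chain of managers is Talia Okafor, Tomás Rossi. The first manager that appears in both chains is Talia Okafor.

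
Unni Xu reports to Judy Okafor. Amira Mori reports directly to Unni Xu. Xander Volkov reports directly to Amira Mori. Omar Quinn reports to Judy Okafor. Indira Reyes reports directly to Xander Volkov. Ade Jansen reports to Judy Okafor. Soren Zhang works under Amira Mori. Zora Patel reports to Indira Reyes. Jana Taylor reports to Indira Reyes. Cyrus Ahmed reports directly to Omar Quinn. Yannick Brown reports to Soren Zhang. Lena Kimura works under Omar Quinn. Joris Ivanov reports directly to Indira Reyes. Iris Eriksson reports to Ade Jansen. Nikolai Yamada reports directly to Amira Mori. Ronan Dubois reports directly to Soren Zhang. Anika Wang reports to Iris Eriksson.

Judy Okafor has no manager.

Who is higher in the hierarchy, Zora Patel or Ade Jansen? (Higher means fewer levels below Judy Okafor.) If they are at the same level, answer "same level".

Ade Jansen

Zora Patel is 5 levels below Judy Okafor; Ade Jansen is 1. Ade Jansen is higher.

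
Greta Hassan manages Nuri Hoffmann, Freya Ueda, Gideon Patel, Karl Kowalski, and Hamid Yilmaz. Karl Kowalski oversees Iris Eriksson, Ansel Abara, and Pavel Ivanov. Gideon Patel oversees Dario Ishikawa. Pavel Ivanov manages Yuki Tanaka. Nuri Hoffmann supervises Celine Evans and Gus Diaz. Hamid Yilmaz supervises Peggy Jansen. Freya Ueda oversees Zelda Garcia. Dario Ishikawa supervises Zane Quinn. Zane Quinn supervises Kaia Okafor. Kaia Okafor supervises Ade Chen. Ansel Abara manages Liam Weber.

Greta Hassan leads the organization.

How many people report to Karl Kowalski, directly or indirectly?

5

Karl Kowalski directly manages Pavel Ivanov, Iris Eriksson, Ansel Abara. Under Pavel Ivanov: Yuki Tanaka (1). Iris Eriksson has no reports. Under Ansel Abara: Liam Weber (1). So Karl Kowalski's organization is 3 direct reports plus everyone under them: 2 + 1 + 2 = 5.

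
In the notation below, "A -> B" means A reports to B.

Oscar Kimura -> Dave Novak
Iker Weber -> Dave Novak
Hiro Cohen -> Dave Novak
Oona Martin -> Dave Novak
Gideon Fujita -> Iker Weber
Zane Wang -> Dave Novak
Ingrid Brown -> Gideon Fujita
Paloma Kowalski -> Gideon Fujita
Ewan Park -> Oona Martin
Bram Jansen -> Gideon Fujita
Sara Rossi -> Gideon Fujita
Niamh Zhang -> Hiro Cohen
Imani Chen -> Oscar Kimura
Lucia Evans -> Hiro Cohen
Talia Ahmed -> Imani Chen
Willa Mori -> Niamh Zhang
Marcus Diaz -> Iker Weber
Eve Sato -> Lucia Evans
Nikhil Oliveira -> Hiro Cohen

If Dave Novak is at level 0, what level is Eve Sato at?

Chain from Eve Sato up to Dave Novak: Eve Sato → Lucia Evans → Hiro Cohen → Dave Novak. That is 3 steps up, so Eve Sato is 3 levels below Dave Novak.

3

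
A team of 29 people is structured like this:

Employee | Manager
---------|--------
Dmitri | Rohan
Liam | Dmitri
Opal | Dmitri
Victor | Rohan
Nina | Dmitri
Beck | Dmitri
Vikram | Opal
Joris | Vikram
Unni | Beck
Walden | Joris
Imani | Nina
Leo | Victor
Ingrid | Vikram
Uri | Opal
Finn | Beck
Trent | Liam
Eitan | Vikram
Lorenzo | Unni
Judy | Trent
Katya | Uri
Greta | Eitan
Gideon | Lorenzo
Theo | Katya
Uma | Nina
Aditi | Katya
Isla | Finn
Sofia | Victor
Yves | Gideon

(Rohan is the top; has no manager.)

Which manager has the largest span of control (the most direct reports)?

Direct-report counts: Rohan has 2; Victor has 2; Dmitri has 4; Beck has 2; Finn has 1; Unni has 1; Lorenzo has 1; Gideon has 1; Nina has 2; Opal has 2; Uri has 1; Katya has 2; Vikram has 3; Eitan has 1; Joris has 1; Liam has 1; Trent has 1. The largest is 4, held by Dmitri.

Dmitri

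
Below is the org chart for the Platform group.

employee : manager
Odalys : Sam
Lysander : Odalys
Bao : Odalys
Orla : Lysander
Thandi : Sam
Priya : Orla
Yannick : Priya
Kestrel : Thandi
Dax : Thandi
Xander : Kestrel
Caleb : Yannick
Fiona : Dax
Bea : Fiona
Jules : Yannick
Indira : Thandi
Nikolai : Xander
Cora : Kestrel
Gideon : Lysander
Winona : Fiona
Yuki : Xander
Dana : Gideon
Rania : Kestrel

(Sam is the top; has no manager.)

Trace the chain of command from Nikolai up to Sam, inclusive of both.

Nikolai reports to Xander. Xander reports to Kestrel. Kestrel reports to Thandi. Thandi reports to Sam. Sam is at the top.

Nikolai -> Xander -> Kestrel -> Thandi -> Sam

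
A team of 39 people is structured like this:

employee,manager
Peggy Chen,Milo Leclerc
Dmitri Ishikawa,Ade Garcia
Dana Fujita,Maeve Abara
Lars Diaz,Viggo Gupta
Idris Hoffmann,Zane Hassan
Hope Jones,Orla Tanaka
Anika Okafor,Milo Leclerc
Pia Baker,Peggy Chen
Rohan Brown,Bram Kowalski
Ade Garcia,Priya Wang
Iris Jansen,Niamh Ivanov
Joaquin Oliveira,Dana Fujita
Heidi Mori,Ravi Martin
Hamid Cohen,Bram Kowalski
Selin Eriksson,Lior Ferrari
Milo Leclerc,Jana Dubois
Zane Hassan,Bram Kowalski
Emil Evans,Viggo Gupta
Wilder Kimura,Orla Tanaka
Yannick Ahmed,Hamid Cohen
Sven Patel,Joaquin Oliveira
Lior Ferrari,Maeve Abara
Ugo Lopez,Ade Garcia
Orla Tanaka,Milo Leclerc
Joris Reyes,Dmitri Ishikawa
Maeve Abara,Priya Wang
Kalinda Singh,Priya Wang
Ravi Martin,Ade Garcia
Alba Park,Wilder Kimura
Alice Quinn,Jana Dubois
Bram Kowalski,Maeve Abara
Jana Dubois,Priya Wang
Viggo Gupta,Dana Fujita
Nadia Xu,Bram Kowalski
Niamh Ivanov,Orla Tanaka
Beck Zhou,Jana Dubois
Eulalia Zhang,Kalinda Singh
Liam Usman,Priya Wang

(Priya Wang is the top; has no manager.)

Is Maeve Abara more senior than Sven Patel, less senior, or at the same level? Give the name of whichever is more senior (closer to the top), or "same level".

Maeve Abara is 1 level below Priya Wang; Sven Patel is 4. Maeve Abara is higher.

Maeve Abara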